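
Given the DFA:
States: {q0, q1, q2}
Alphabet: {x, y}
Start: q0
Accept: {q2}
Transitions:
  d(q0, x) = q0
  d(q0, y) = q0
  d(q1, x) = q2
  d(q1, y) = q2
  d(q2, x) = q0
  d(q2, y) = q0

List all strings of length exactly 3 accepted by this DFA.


All strings of length 3: 8 total
Accepted: 0

None


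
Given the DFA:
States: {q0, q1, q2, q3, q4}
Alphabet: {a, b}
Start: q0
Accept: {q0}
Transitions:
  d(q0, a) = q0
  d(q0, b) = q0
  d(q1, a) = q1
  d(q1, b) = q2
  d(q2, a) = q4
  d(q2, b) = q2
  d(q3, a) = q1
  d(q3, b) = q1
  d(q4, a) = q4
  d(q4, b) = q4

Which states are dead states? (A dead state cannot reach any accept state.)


Forward reachability from each state:
  q0 -> reaches accept state q0 (live)
  q1 -> reaches {q1, q2, q4}, no accept state (dead)
  q2 -> reaches {q2, q4}, no accept state (dead)
  q3 -> reaches {q1, q2, q3, q4}, no accept state (dead)
  q4 -> reaches {q4}, no accept state (dead)

{q1, q2, q3, q4}


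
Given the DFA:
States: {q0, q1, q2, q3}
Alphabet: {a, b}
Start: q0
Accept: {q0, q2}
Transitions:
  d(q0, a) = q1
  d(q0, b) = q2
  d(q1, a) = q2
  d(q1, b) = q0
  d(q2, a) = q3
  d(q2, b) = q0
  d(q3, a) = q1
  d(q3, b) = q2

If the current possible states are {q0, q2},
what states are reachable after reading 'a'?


Apply transition on 'a' from each current state:
  d(q0, a) = q1
  d(q2, a) = q3

{q1, q3}


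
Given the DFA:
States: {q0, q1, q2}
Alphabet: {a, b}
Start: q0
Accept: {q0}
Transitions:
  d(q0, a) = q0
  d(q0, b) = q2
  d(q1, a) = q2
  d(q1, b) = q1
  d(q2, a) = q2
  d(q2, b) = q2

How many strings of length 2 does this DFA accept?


Enumerating all length-2 strings:
  "aa" -> q0 [accept]
  "ab" -> q2 [reject]
  "ba" -> q2 [reject]
  "bb" -> q2 [reject]

1 out of 4


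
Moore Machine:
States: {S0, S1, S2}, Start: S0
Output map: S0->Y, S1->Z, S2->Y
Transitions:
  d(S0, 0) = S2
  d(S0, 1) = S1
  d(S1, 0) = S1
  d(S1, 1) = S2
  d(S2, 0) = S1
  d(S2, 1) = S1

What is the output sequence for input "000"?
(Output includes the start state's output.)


Start: S0 (output Y)
  --0--> S2 (output Y)
  --0--> S1 (output Z)
  --0--> S1 (output Z)

"YYZZ"


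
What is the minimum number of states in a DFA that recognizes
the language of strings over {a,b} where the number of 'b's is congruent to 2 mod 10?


States track (count of 'b') mod 10.
Need 10 states: one per remainder 0..9; accept = remainder 2.

10


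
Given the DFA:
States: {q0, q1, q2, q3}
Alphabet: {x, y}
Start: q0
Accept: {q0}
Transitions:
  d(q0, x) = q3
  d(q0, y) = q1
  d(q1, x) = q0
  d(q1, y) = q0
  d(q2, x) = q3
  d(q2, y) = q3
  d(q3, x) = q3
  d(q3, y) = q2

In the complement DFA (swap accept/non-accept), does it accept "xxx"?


Trace: q0 -> q3 -> q3 -> q3
Final: q3
Original accept: {q0}
Complement: q3 is not in original accept

Yes, complement accepts (original rejects)


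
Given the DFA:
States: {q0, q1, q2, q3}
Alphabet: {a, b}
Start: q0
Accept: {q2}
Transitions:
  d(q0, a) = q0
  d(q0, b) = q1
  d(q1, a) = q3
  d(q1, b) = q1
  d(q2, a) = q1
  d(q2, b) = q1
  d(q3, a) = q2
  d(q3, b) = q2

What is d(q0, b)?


Looking up transition d(q0, b)

q1


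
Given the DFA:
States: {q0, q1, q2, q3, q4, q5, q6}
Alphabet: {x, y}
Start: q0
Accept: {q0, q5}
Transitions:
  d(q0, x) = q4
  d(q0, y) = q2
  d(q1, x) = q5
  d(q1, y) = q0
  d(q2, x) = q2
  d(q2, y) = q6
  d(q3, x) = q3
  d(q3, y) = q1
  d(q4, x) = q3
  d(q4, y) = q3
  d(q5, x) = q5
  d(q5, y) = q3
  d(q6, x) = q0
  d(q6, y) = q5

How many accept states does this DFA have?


Accept states listed: {q0, q5}
Counting: q0(1) q5(2)

2


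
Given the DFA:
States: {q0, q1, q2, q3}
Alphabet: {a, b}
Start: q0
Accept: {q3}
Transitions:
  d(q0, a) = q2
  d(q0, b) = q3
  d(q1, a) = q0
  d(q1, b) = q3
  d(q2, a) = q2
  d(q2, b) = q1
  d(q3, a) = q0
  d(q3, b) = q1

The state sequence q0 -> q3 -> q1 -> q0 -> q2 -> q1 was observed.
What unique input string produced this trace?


Trace back each transition to find the symbol:
  q0 --[b]--> q3
  q3 --[b]--> q1
  q1 --[a]--> q0
  q0 --[a]--> q2
  q2 --[b]--> q1

"bbaab"


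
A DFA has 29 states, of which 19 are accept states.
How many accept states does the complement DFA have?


Complement swaps accept and non-accept states.
29 - 19 = 10

10


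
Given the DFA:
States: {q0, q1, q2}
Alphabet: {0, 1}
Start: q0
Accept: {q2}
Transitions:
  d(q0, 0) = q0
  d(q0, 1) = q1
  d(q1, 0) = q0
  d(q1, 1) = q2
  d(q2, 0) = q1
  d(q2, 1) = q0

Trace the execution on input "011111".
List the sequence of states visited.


Input: 011111
d(q0, 0) = q0
d(q0, 1) = q1
d(q1, 1) = q2
d(q2, 1) = q0
d(q0, 1) = q1
d(q1, 1) = q2


q0 -> q0 -> q1 -> q2 -> q0 -> q1 -> q2


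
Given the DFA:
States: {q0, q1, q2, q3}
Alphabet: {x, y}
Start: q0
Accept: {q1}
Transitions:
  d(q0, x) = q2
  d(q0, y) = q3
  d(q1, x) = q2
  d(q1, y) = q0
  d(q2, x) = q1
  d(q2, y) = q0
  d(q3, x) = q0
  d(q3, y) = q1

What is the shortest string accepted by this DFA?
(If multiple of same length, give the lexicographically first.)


BFS by string length (lex-first path to each state shown):
  len 0: q0<-""
  len 1: q2<-"x", q3<-"y"
  len 2: q0<-"xy", q1<-"xx"
Found accept state at length 2.

"xx"


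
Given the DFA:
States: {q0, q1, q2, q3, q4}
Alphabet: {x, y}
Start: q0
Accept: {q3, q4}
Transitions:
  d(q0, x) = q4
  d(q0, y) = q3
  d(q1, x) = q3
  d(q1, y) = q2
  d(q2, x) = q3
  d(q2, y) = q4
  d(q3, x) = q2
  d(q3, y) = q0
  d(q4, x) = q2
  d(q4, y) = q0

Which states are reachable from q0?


BFS from q0:
  layer 0: {q0}
  layer 1: {q3, q4}
  layer 2: {q2}

{q0, q2, q3, q4}


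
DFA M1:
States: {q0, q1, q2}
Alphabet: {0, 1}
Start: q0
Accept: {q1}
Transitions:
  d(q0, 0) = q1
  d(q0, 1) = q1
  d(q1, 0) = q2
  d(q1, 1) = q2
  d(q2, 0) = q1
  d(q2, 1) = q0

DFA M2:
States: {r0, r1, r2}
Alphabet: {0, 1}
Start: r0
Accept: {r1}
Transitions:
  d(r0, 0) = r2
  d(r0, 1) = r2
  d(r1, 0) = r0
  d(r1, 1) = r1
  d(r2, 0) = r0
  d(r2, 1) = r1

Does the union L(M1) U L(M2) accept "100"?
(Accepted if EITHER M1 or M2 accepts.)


M1: final=q1 accepted=True
M2: final=r2 accepted=False

Yes, union accepts


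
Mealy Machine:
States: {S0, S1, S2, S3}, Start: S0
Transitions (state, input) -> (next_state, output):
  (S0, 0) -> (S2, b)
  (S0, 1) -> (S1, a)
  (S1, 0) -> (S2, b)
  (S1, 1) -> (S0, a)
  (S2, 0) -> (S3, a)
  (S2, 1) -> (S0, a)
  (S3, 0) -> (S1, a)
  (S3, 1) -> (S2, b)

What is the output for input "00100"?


Step-by-step:
  (S0, 0) -> (S2, b)
  (S2, 0) -> (S3, a)
  (S3, 1) -> (S2, b)
  (S2, 0) -> (S3, a)
  (S3, 0) -> (S1, a)

"babaa"


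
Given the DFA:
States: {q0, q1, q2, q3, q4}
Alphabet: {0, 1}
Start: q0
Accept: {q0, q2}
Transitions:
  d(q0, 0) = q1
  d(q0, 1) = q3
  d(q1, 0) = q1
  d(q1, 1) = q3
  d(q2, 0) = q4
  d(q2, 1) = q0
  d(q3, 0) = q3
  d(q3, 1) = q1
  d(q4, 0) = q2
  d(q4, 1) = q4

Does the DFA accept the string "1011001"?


Trace: q0 -> q3 -> q3 -> q1 -> q3 -> q3 -> q3 -> q1
Final state: q1
Accept states: {q0, q2}

No, rejected (final state q1 is not an accept state)


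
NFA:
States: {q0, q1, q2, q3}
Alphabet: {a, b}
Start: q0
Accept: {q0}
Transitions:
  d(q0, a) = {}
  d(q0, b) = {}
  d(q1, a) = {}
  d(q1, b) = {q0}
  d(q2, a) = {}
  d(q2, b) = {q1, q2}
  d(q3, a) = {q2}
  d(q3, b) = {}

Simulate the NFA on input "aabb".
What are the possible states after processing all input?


Start: {q0}
  --a--> {}
  --a--> {}
  --b--> {}
  --b--> {}

{} (empty set, no valid transitions)


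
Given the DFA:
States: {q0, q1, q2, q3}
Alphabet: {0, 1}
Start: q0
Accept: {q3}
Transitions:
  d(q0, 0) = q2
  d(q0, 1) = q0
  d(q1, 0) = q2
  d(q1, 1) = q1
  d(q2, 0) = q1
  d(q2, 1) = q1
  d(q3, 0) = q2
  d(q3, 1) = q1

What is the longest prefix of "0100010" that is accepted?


Run the DFA, marking each prefix where the state is accepting:
  "" -> q0 [reject]
  "0" -> q2 [reject]
  "01" -> q1 [reject]
  "010" -> q2 [reject]
  "0100" -> q1 [reject]
  "01000" -> q2 [reject]
  "010001" -> q1 [reject]
  "0100010" -> q2 [reject]

No prefix is accepted


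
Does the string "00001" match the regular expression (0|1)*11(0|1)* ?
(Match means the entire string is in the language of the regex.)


|string| = 5; first = '0'; last = '1'

No, "00001" does not match (0|1)*11(0|1)*


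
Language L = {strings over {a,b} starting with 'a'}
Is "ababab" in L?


first symbol = 'a'

Yes, "ababab" is in L


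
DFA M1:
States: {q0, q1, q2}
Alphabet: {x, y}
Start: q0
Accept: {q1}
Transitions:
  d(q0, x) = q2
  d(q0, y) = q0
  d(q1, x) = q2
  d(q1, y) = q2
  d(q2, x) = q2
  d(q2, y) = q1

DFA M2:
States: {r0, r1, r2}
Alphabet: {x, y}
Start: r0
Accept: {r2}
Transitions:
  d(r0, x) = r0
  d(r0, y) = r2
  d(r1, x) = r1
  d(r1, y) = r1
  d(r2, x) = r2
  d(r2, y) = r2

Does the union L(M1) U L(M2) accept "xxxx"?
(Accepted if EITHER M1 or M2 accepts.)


M1: final=q2 accepted=False
M2: final=r0 accepted=False

No, union rejects (neither accepts)


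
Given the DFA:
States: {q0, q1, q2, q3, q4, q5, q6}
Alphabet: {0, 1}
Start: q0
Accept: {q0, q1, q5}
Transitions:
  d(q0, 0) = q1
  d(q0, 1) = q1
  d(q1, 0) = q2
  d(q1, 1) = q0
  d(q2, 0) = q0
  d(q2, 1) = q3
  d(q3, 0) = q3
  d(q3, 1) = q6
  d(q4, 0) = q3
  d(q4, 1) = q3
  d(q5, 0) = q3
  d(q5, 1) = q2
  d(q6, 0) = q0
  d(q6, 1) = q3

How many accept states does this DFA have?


Accept states listed: {q0, q1, q5}
Counting: q0(1) q1(2) q5(3)

3


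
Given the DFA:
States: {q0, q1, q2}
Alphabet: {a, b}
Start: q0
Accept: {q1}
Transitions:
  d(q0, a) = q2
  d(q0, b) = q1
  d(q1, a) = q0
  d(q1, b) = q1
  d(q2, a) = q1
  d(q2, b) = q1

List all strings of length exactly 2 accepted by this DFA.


All strings of length 2: 4 total
Accepted: 3

"aa", "ab", "bb"


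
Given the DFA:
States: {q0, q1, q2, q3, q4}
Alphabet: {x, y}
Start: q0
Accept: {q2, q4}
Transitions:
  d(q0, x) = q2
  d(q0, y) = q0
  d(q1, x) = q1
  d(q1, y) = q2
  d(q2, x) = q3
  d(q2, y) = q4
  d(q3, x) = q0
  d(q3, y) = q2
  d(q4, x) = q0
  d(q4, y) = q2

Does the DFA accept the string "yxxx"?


Trace: q0 -> q0 -> q2 -> q3 -> q0
Final state: q0
Accept states: {q2, q4}

No, rejected (final state q0 is not an accept state)


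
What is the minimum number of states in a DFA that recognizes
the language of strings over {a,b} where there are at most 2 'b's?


States: count = 0, 1, ..., 2 (all accepting; 3 states), plus a dead state for count > 2.
Total: 3 + 1 = 4.

4


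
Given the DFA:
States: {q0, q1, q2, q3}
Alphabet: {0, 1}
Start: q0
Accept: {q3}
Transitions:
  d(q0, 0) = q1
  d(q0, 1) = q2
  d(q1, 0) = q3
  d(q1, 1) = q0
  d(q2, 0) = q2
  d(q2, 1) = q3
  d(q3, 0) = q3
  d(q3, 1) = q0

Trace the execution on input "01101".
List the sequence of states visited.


Input: 01101
d(q0, 0) = q1
d(q1, 1) = q0
d(q0, 1) = q2
d(q2, 0) = q2
d(q2, 1) = q3


q0 -> q1 -> q0 -> q2 -> q2 -> q3


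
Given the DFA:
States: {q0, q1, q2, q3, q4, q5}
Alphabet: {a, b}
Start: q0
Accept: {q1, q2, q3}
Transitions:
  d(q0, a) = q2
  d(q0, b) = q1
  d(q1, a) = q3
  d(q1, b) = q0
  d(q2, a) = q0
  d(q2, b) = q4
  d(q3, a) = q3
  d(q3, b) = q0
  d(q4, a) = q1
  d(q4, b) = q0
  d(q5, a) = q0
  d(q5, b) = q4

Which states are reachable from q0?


BFS from q0:
  layer 0: {q0}
  layer 1: {q1, q2}
  layer 2: {q3, q4}

{q0, q1, q2, q3, q4}


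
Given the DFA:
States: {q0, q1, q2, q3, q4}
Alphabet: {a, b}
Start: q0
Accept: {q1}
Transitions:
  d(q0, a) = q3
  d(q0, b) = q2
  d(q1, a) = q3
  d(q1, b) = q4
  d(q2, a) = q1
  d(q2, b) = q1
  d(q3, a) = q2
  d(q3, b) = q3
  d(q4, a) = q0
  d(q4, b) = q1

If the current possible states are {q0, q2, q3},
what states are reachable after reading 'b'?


Apply transition on 'b' from each current state:
  d(q0, b) = q2
  d(q2, b) = q1
  d(q3, b) = q3

{q1, q2, q3}


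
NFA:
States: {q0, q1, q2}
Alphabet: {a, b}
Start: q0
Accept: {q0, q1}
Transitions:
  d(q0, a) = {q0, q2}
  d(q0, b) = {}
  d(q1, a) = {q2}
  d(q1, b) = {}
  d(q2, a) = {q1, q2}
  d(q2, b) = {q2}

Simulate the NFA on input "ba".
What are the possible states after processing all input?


Start: {q0}
  --b--> {}
  --a--> {}

{} (empty set, no valid transitions)


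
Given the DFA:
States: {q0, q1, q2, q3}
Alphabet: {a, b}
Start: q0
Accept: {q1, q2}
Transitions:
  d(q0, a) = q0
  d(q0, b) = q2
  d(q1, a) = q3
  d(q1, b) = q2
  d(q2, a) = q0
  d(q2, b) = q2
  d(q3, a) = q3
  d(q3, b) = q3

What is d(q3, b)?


Looking up transition d(q3, b)

q3


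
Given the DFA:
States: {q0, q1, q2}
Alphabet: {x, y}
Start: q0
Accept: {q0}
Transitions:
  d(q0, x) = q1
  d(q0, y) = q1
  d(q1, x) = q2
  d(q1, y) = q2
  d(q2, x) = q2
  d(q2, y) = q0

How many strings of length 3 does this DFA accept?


Enumerating all length-3 strings:
  "xxx" -> q2 [reject]
  "xxy" -> q0 [accept]
  "xyx" -> q2 [reject]
  "xyy" -> q0 [accept]
  "yxx" -> q2 [reject]
  "yxy" -> q0 [accept]
  "yyx" -> q2 [reject]
  "yyy" -> q0 [accept]

4 out of 8


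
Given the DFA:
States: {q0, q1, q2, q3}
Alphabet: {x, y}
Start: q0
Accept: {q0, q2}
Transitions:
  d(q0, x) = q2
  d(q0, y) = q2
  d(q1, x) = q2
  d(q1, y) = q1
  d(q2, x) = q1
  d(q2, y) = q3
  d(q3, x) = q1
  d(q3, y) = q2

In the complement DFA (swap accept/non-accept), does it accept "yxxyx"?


Trace: q0 -> q2 -> q1 -> q2 -> q3 -> q1
Final: q1
Original accept: {q0, q2}
Complement: q1 is not in original accept

Yes, complement accepts (original rejects)


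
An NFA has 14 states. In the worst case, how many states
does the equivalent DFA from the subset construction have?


Subset construction: one DFA state per subset of NFA states.
2^14 = 16384

16384


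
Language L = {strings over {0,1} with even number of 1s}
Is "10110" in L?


count('1') = 3; 3 mod 2 = 1

No, "10110" is not in L


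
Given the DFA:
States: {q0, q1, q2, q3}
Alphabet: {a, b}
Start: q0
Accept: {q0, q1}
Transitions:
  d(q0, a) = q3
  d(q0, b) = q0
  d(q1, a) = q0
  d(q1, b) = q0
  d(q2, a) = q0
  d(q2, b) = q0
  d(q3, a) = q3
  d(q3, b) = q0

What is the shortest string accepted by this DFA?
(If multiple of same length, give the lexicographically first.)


BFS by string length (lex-first path to each state shown):
  len 0: q0<-""
Found accept state at length 0.

"" (empty string)


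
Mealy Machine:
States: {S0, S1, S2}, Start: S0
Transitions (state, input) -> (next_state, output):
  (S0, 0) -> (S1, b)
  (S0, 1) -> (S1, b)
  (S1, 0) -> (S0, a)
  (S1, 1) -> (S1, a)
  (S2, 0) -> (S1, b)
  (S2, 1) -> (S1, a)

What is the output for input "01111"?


Step-by-step:
  (S0, 0) -> (S1, b)
  (S1, 1) -> (S1, a)
  (S1, 1) -> (S1, a)
  (S1, 1) -> (S1, a)
  (S1, 1) -> (S1, a)

"baaaa"


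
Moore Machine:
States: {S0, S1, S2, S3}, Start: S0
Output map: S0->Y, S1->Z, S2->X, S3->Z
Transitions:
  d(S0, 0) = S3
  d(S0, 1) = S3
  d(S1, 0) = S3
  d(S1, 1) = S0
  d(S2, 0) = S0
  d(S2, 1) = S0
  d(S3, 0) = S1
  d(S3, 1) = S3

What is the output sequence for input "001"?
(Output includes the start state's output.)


Start: S0 (output Y)
  --0--> S3 (output Z)
  --0--> S1 (output Z)
  --1--> S0 (output Y)

"YZZY"


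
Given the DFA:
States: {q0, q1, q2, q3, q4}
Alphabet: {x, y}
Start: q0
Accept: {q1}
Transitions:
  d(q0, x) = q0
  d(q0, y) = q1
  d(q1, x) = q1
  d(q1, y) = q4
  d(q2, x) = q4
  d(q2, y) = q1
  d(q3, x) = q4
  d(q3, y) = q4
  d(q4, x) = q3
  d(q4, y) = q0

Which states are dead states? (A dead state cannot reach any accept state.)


Forward reachability from each state:
  q0 -> reaches accept state q1 (live)
  q1 -> reaches accept state q1 (live)
  q2 -> reaches accept state q1 (live)
  q3 -> reaches accept state q1 (live)
  q4 -> reaches accept state q1 (live)

None (all states can reach an accept state)


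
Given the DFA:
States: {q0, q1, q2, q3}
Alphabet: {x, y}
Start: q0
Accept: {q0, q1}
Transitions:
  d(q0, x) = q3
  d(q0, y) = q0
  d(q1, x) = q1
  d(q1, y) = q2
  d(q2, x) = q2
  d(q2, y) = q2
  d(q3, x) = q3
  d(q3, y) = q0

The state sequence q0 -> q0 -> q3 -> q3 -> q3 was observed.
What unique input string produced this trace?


Trace back each transition to find the symbol:
  q0 --[y]--> q0
  q0 --[x]--> q3
  q3 --[x]--> q3
  q3 --[x]--> q3

"yxxx"


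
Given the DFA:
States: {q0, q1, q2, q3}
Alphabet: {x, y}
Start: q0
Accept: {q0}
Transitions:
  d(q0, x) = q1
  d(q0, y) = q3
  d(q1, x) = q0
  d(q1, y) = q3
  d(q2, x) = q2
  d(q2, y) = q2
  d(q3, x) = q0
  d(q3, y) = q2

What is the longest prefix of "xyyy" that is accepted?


Run the DFA, marking each prefix where the state is accepting:
  "" -> q0 [accept]
  "x" -> q1 [reject]
  "xy" -> q3 [reject]
  "xyy" -> q2 [reject]
  "xyyy" -> q2 [reject]

""


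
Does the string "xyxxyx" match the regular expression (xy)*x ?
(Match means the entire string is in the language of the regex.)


|string| = 6; first = 'x'; last = 'x'

No, "xyxxyx" does not match (xy)*x


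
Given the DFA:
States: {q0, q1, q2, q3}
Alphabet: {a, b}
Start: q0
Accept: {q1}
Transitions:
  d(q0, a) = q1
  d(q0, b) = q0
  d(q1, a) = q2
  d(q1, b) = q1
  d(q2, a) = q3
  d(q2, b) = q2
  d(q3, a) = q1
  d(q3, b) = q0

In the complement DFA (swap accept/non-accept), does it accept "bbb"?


Trace: q0 -> q0 -> q0 -> q0
Final: q0
Original accept: {q1}
Complement: q0 is not in original accept

Yes, complement accepts (original rejects)


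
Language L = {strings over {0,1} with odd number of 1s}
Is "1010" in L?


count('1') = 2; 2 mod 2 = 0

No, "1010" is not in L


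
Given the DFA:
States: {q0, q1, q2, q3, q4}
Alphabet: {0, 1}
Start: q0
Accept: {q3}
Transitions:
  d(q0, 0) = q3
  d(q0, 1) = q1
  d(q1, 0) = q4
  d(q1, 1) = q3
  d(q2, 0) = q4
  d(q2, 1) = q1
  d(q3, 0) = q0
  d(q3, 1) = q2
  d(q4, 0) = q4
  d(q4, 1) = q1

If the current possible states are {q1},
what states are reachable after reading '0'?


Apply transition on '0' from each current state:
  d(q1, 0) = q4

{q4}


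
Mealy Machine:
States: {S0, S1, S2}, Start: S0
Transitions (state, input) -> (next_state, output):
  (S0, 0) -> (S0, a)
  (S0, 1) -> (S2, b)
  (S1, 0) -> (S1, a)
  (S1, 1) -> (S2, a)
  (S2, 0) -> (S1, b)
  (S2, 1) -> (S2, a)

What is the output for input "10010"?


Step-by-step:
  (S0, 1) -> (S2, b)
  (S2, 0) -> (S1, b)
  (S1, 0) -> (S1, a)
  (S1, 1) -> (S2, a)
  (S2, 0) -> (S1, b)

"bbaab"


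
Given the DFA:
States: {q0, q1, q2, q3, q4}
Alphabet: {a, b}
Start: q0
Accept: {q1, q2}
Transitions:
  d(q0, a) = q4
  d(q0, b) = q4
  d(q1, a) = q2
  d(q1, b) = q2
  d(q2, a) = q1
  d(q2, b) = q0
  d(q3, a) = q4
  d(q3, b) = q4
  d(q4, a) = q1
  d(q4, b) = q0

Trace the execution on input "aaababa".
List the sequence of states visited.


Input: aaababa
d(q0, a) = q4
d(q4, a) = q1
d(q1, a) = q2
d(q2, b) = q0
d(q0, a) = q4
d(q4, b) = q0
d(q0, a) = q4


q0 -> q4 -> q1 -> q2 -> q0 -> q4 -> q0 -> q4


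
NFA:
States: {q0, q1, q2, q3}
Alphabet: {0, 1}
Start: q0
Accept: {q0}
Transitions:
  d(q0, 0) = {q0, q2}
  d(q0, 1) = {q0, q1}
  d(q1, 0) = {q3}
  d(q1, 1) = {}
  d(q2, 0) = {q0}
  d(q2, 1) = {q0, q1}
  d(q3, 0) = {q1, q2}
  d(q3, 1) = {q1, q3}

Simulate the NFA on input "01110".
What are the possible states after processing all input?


Start: {q0}
  --0--> {q0, q2}
  --1--> {q0, q1}
  --1--> {q0, q1}
  --1--> {q0, q1}
  --0--> {q0, q2, q3}

{q0, q2, q3}


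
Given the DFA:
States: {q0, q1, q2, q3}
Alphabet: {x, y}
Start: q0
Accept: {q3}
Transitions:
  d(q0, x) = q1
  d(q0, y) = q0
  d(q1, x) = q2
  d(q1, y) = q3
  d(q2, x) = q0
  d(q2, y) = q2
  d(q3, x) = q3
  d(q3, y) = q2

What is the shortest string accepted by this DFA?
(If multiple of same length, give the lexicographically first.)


BFS by string length (lex-first path to each state shown):
  len 0: q0<-""
  len 1: q0<-"y", q1<-"x"
  len 2: q0<-"yy", q1<-"yx", q2<-"xx", q3<-"xy"
Found accept state at length 2.

"xy"


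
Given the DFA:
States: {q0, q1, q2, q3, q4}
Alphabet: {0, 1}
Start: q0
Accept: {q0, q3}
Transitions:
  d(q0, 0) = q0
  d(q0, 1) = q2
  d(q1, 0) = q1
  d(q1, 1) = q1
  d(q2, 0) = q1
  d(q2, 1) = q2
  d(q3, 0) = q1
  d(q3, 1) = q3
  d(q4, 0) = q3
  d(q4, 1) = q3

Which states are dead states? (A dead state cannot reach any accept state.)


Forward reachability from each state:
  q0 -> reaches accept state q0 (live)
  q1 -> reaches {q1}, no accept state (dead)
  q2 -> reaches {q1, q2}, no accept state (dead)
  q3 -> reaches accept state q3 (live)
  q4 -> reaches accept state q3 (live)

{q1, q2}


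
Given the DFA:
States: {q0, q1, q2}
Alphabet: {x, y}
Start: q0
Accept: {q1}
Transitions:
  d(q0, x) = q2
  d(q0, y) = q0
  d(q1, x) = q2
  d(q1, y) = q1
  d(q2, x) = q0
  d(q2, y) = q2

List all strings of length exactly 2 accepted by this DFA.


All strings of length 2: 4 total
Accepted: 0

None


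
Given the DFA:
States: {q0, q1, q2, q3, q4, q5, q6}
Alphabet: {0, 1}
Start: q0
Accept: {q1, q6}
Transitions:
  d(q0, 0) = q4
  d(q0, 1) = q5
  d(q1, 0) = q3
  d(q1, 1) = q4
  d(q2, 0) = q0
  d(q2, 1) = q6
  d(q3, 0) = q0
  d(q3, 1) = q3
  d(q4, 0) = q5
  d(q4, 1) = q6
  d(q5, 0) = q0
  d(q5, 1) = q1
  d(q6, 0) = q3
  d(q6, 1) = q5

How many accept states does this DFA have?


Accept states listed: {q1, q6}
Counting: q1(1) q6(2)

2


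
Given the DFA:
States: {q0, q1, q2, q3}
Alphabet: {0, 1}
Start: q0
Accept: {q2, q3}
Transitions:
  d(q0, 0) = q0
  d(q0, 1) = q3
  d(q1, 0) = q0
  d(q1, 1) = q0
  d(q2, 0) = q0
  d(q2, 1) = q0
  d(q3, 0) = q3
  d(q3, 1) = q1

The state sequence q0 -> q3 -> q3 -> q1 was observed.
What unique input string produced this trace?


Trace back each transition to find the symbol:
  q0 --[1]--> q3
  q3 --[0]--> q3
  q3 --[1]--> q1

"101"


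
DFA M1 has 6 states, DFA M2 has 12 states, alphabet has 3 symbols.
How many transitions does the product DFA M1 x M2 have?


Product DFA has 6 * 12 = 72 states.
Each has 3 transitions: 72 * 3 = 216

216


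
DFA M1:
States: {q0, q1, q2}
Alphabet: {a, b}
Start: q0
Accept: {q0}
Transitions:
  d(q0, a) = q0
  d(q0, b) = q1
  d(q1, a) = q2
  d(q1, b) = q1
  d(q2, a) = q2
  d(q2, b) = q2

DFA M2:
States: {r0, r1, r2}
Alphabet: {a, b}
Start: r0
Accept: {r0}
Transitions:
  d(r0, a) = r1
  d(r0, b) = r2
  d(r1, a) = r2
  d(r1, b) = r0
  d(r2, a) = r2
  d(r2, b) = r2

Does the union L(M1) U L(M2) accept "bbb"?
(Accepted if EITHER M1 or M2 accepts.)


M1: final=q1 accepted=False
M2: final=r2 accepted=False

No, union rejects (neither accepts)


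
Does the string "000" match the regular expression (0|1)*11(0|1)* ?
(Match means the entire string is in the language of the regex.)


|string| = 3; first = '0'; last = '0'

No, "000" does not match (0|1)*11(0|1)*


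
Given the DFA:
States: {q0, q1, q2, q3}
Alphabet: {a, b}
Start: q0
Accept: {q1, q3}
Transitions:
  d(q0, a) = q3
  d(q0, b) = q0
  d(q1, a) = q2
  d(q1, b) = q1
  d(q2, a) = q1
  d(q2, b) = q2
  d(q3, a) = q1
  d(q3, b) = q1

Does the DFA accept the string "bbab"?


Trace: q0 -> q0 -> q0 -> q3 -> q1
Final state: q1
Accept states: {q1, q3}

Yes, accepted (final state q1 is an accept state)


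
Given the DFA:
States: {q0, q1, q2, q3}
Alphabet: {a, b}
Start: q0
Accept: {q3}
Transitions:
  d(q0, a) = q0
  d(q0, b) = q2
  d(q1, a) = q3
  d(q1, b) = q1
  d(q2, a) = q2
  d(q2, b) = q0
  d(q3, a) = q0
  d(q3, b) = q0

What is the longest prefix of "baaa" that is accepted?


Run the DFA, marking each prefix where the state is accepting:
  "" -> q0 [reject]
  "b" -> q2 [reject]
  "ba" -> q2 [reject]
  "baa" -> q2 [reject]
  "baaa" -> q2 [reject]

No prefix is accepted


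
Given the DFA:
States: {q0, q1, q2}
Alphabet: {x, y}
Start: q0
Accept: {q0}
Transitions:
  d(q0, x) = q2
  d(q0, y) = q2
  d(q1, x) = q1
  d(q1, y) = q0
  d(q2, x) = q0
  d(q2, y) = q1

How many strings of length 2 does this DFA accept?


Enumerating all length-2 strings:
  "xx" -> q0 [accept]
  "xy" -> q1 [reject]
  "yx" -> q0 [accept]
  "yy" -> q1 [reject]

2 out of 4


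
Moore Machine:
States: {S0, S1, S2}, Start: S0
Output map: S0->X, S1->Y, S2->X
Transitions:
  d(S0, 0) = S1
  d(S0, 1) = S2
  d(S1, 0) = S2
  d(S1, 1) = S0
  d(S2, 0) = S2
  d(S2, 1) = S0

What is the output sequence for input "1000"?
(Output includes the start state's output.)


Start: S0 (output X)
  --1--> S2 (output X)
  --0--> S2 (output X)
  --0--> S2 (output X)
  --0--> S2 (output X)

"XXXXX"


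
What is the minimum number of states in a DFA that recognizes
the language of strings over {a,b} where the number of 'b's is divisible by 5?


States track (count of 'b') mod 5.
Need 5 states: one per remainder 0..4; accept = remainder 0.

5


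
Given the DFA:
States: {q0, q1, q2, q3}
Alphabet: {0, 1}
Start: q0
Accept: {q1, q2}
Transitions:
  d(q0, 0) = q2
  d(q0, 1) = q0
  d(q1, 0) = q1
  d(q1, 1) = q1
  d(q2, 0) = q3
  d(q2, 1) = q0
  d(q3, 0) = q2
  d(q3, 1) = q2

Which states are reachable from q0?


BFS from q0:
  layer 0: {q0}
  layer 1: {q2}
  layer 2: {q3}

{q0, q2, q3}


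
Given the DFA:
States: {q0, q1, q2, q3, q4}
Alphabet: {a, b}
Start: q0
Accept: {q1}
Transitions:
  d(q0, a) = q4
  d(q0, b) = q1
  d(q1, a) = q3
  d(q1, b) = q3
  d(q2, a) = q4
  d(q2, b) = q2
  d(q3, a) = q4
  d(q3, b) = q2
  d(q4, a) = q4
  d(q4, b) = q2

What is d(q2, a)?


Looking up transition d(q2, a)

q4


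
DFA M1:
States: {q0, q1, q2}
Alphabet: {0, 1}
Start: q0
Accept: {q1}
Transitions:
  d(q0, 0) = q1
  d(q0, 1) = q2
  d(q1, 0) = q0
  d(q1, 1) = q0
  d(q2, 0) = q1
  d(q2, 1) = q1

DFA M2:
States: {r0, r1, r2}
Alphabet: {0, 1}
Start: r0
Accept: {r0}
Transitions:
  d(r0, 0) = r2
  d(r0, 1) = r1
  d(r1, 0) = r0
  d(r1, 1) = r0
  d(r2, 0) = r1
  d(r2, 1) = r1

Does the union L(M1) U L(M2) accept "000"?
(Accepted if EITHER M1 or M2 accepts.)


M1: final=q1 accepted=True
M2: final=r0 accepted=True

Yes, union accepts


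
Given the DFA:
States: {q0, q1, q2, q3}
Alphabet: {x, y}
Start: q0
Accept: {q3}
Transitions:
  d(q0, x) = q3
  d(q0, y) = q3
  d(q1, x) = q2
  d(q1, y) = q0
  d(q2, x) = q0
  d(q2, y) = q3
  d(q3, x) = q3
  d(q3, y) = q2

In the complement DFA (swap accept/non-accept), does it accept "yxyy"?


Trace: q0 -> q3 -> q3 -> q2 -> q3
Final: q3
Original accept: {q3}
Complement: q3 is in original accept

No, complement rejects (original accepts)


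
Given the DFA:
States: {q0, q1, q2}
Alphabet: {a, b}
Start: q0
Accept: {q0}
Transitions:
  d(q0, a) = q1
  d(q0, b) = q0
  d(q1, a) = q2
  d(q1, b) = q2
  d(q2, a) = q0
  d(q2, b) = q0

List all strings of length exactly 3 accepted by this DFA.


All strings of length 3: 8 total
Accepted: 5

"aaa", "aab", "aba", "abb", "bbb"


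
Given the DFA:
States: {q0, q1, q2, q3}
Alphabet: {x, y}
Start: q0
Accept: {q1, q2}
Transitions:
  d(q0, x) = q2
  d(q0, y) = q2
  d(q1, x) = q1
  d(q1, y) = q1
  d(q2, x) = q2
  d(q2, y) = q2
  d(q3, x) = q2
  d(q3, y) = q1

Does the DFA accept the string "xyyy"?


Trace: q0 -> q2 -> q2 -> q2 -> q2
Final state: q2
Accept states: {q1, q2}

Yes, accepted (final state q2 is an accept state)


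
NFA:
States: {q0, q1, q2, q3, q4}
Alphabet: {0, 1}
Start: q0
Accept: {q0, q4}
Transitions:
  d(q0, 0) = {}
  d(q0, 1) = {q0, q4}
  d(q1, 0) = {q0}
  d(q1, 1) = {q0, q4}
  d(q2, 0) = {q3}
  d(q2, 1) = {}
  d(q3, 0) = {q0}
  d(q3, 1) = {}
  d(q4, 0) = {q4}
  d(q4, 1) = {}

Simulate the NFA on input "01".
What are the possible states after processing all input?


Start: {q0}
  --0--> {}
  --1--> {}

{} (empty set, no valid transitions)


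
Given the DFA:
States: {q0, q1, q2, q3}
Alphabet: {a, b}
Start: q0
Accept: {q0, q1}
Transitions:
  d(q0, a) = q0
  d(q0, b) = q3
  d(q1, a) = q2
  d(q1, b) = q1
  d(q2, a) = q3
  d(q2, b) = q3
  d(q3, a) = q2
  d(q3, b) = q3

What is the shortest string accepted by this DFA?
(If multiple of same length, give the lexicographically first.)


BFS by string length (lex-first path to each state shown):
  len 0: q0<-""
Found accept state at length 0.

"" (empty string)


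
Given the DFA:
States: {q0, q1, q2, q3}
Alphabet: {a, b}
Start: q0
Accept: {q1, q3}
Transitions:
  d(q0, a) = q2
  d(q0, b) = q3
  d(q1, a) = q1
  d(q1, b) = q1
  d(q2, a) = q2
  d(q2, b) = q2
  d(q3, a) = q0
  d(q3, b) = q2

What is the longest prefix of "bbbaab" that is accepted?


Run the DFA, marking each prefix where the state is accepting:
  "" -> q0 [reject]
  "b" -> q3 [accept]
  "bb" -> q2 [reject]
  "bbb" -> q2 [reject]
  "bbba" -> q2 [reject]
  "bbbaa" -> q2 [reject]
  "bbbaab" -> q2 [reject]

"b"


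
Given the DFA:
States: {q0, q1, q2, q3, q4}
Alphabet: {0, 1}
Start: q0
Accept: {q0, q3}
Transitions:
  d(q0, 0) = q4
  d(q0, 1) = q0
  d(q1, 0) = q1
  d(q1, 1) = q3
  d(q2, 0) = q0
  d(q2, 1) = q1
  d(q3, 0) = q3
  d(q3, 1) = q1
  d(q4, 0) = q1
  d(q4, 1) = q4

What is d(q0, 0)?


Looking up transition d(q0, 0)

q4


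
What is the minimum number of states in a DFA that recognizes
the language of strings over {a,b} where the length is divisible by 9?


States track (length) mod 9.
Need 9 states: one per remainder 0..8; accept = remainder 0.

9


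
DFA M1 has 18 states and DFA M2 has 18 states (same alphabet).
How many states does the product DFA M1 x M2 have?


Product construction pairs every M1 state with every M2 state.
18 * 18 = 324

324


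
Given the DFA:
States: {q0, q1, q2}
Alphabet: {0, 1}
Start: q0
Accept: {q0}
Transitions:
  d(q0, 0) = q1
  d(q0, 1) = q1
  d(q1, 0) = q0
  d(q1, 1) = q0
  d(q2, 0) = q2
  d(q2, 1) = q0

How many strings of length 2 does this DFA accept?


Enumerating all length-2 strings:
  "00" -> q0 [accept]
  "01" -> q0 [accept]
  "10" -> q0 [accept]
  "11" -> q0 [accept]

4 out of 4


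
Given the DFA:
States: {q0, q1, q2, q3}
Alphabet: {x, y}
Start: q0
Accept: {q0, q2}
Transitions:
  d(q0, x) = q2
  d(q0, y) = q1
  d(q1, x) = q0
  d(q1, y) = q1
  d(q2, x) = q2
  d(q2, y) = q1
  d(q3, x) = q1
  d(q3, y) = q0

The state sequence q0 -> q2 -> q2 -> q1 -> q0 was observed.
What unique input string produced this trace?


Trace back each transition to find the symbol:
  q0 --[x]--> q2
  q2 --[x]--> q2
  q2 --[y]--> q1
  q1 --[x]--> q0

"xxyx"


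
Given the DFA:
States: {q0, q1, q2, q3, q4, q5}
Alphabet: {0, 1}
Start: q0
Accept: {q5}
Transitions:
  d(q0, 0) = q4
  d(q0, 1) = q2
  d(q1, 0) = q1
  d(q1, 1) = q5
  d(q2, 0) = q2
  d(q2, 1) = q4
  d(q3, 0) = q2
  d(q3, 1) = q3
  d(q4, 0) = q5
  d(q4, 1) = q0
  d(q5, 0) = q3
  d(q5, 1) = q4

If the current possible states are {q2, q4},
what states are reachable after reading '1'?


Apply transition on '1' from each current state:
  d(q2, 1) = q4
  d(q4, 1) = q0

{q0, q4}


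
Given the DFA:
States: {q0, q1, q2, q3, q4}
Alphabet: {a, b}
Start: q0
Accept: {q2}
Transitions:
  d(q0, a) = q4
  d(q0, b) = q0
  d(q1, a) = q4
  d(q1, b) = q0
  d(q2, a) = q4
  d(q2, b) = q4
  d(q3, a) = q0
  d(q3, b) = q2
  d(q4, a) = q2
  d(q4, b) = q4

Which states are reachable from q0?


BFS from q0:
  layer 0: {q0}
  layer 1: {q4}
  layer 2: {q2}

{q0, q2, q4}


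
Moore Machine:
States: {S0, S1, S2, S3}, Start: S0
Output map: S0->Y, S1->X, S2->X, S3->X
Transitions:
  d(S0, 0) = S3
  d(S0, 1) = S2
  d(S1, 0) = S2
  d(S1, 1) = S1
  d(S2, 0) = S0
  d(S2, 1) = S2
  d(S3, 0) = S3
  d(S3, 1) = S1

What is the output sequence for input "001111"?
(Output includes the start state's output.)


Start: S0 (output Y)
  --0--> S3 (output X)
  --0--> S3 (output X)
  --1--> S1 (output X)
  --1--> S1 (output X)
  --1--> S1 (output X)
  --1--> S1 (output X)

"YXXXXXX"


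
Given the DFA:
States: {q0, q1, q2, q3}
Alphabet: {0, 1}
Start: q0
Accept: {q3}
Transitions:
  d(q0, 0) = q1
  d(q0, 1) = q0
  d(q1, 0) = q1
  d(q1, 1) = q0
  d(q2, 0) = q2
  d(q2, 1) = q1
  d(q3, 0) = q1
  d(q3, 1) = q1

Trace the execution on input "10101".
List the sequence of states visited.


Input: 10101
d(q0, 1) = q0
d(q0, 0) = q1
d(q1, 1) = q0
d(q0, 0) = q1
d(q1, 1) = q0


q0 -> q0 -> q1 -> q0 -> q1 -> q0


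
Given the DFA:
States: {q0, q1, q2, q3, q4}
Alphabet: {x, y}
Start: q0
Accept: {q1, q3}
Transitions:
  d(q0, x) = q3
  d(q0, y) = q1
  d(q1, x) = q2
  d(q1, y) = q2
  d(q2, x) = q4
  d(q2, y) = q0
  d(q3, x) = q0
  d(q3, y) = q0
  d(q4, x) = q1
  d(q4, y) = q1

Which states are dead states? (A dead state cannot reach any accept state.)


Forward reachability from each state:
  q0 -> reaches accept state q1 (live)
  q1 -> reaches accept state q1 (live)
  q2 -> reaches accept state q1 (live)
  q3 -> reaches accept state q1 (live)
  q4 -> reaches accept state q1 (live)

None (all states can reach an accept state)


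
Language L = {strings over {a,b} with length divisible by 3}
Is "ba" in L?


length = 2; 2 mod 3 = 2

No, "ba" is not in L


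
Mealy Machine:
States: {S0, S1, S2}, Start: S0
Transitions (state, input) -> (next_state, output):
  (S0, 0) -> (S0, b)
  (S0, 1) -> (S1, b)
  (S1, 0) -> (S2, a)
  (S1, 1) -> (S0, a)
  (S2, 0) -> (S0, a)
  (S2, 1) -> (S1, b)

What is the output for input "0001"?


Step-by-step:
  (S0, 0) -> (S0, b)
  (S0, 0) -> (S0, b)
  (S0, 0) -> (S0, b)
  (S0, 1) -> (S1, b)

"bbbb"


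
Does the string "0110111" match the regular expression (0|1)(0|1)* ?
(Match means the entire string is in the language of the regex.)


|string| = 7; first = '0'; last = '1'

Yes, "0110111" matches (0|1)(0|1)*


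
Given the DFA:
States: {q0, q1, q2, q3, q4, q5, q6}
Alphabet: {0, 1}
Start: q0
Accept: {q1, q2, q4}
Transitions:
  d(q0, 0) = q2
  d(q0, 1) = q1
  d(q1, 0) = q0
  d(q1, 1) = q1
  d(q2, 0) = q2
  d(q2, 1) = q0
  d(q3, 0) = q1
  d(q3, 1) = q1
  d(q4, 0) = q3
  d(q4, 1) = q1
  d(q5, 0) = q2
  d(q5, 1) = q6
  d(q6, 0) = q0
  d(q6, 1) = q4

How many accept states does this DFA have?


Accept states listed: {q1, q2, q4}
Counting: q1(1) q2(2) q4(3)

3


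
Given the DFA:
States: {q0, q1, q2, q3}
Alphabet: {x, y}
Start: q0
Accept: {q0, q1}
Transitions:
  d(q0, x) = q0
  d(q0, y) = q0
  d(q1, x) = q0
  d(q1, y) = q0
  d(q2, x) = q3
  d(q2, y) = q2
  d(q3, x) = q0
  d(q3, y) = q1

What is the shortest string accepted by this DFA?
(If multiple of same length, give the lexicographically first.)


BFS by string length (lex-first path to each state shown):
  len 0: q0<-""
Found accept state at length 0.

"" (empty string)


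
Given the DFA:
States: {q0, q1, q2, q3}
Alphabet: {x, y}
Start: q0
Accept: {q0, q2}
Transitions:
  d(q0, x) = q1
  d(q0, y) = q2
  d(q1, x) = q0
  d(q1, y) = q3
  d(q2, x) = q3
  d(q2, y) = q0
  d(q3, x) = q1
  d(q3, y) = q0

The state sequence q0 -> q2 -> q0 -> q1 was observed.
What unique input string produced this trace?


Trace back each transition to find the symbol:
  q0 --[y]--> q2
  q2 --[y]--> q0
  q0 --[x]--> q1

"yyx"


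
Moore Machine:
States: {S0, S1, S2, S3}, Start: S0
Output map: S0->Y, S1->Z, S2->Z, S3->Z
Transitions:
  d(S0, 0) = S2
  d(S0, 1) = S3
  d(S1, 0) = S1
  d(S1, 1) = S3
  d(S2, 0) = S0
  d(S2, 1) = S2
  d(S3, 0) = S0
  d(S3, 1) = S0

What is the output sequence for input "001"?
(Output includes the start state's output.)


Start: S0 (output Y)
  --0--> S2 (output Z)
  --0--> S0 (output Y)
  --1--> S3 (output Z)

"YZYZ"


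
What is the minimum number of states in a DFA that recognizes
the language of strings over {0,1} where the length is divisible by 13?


States track (length) mod 13.
Need 13 states: one per remainder 0..12; accept = remainder 0.

13


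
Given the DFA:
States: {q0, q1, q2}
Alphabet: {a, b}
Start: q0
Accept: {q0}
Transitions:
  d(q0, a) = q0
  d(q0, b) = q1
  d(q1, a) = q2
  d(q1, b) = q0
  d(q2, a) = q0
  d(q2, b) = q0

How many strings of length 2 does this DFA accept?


Enumerating all length-2 strings:
  "aa" -> q0 [accept]
  "ab" -> q1 [reject]
  "ba" -> q2 [reject]
  "bb" -> q0 [accept]

2 out of 4


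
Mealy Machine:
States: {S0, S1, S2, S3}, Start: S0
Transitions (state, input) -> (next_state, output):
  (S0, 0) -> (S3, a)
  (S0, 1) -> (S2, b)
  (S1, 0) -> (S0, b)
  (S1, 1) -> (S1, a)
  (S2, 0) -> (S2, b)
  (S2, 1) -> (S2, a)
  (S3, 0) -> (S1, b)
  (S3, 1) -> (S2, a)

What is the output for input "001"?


Step-by-step:
  (S0, 0) -> (S3, a)
  (S3, 0) -> (S1, b)
  (S1, 1) -> (S1, a)

"aba"


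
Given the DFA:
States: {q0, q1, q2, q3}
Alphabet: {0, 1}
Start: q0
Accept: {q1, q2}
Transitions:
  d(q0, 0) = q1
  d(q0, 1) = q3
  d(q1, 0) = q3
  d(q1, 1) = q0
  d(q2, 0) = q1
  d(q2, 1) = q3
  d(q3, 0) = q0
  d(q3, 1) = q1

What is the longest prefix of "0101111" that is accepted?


Run the DFA, marking each prefix where the state is accepting:
  "" -> q0 [reject]
  "0" -> q1 [accept]
  "01" -> q0 [reject]
  "010" -> q1 [accept]
  "0101" -> q0 [reject]
  "01011" -> q3 [reject]
  "010111" -> q1 [accept]
  "0101111" -> q0 [reject]

"010111"


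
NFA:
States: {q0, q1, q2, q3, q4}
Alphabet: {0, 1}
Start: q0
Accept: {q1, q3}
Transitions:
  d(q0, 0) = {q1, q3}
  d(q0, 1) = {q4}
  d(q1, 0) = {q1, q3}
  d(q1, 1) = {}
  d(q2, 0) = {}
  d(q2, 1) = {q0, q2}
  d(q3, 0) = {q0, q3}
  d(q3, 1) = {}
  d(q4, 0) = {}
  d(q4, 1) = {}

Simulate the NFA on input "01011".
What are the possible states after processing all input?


Start: {q0}
  --0--> {q1, q3}
  --1--> {}
  --0--> {}
  --1--> {}
  --1--> {}

{} (empty set, no valid transitions)


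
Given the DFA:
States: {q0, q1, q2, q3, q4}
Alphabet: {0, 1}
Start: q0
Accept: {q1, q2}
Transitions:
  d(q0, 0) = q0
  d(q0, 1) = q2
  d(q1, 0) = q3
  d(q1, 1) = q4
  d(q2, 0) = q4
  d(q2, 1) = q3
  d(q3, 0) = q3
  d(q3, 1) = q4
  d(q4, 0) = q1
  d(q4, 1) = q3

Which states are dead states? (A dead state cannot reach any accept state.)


Forward reachability from each state:
  q0 -> reaches accept state q1 (live)
  q1 -> reaches accept state q1 (live)
  q2 -> reaches accept state q1 (live)
  q3 -> reaches accept state q1 (live)
  q4 -> reaches accept state q1 (live)

None (all states can reach an accept state)


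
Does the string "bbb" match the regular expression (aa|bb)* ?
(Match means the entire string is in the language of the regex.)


|string| = 3; first = 'b'; last = 'b'

No, "bbb" does not match (aa|bb)*


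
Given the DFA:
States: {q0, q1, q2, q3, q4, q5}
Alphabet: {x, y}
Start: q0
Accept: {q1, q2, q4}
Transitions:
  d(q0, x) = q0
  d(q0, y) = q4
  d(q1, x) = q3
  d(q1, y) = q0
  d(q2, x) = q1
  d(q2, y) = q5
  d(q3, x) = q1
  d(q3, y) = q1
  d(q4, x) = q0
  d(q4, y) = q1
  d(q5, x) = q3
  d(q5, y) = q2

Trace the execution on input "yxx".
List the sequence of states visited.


Input: yxx
d(q0, y) = q4
d(q4, x) = q0
d(q0, x) = q0


q0 -> q4 -> q0 -> q0


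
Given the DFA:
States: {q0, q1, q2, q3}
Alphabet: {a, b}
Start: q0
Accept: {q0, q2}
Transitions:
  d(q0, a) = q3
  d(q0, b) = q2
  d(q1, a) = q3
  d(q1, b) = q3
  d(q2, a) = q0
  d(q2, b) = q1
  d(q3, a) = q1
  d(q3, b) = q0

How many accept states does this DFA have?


Accept states listed: {q0, q2}
Counting: q0(1) q2(2)

2


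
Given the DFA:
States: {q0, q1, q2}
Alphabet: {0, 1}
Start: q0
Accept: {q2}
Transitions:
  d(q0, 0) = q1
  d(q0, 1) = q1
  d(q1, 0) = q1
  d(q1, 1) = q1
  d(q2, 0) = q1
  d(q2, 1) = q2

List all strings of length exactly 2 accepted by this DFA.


All strings of length 2: 4 total
Accepted: 0

None


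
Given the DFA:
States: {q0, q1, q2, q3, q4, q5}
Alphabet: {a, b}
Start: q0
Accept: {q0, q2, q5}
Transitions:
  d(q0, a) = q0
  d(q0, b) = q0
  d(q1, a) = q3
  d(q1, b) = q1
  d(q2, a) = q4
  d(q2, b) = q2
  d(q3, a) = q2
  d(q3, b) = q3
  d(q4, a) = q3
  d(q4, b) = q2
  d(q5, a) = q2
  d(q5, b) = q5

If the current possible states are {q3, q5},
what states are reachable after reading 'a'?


Apply transition on 'a' from each current state:
  d(q3, a) = q2
  d(q5, a) = q2

{q2}


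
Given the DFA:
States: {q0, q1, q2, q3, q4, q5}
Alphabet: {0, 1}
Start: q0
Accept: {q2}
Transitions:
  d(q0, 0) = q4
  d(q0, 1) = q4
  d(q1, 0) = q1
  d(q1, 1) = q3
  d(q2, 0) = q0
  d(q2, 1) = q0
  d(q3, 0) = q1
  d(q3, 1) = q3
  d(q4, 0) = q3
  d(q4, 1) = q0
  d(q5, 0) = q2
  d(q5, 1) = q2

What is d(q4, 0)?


Looking up transition d(q4, 0)

q3


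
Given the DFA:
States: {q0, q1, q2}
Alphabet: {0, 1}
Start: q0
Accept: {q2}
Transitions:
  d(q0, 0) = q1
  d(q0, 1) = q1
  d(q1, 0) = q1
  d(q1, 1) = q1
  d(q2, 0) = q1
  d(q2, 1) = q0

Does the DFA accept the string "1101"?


Trace: q0 -> q1 -> q1 -> q1 -> q1
Final state: q1
Accept states: {q2}

No, rejected (final state q1 is not an accept state)


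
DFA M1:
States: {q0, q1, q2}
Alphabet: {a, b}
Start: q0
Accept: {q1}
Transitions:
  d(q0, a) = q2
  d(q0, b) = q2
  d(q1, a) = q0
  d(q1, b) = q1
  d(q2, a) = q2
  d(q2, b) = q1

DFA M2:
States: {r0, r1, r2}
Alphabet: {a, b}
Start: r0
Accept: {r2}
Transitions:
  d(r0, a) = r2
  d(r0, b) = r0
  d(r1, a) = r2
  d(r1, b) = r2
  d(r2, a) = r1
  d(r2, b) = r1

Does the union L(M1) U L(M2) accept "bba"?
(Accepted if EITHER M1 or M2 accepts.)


M1: final=q0 accepted=False
M2: final=r2 accepted=True

Yes, union accepts
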